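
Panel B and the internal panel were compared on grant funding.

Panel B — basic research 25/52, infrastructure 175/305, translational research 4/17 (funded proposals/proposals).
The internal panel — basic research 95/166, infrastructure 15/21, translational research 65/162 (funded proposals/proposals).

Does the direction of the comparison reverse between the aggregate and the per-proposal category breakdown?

Basic research: Panel B 25/52 = 48.1%, the internal panel 95/166 = 57.2% → the internal panel
Infrastructure: Panel B 175/305 = 57.4%, the internal panel 15/21 = 71.4% → the internal panel
Translational research: Panel B 4/17 = 23.5%, the internal panel 65/162 = 40.1% → the internal panel
Overall: Panel B 204/374 = 54.5%, the internal panel 175/349 = 50.1% → Panel B
The internal panel wins each proposal group but Panel B wins overall — the comparison reverses. The internal panel's proposals skew toward translational research, which has a lower base rate.

Yes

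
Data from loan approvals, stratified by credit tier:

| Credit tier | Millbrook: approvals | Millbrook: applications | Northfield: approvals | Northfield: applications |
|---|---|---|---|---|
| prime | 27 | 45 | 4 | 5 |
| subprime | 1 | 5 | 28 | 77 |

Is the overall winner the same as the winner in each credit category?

Prime: Millbrook 27/45 = 60.0%, Northfield 4/5 = 80.0% → Northfield
Subprime: Millbrook 1/5 = 20.0%, Northfield 28/77 = 36.4% → Northfield
Overall: Millbrook 28/50 = 56.0%, Northfield 32/82 = 39.0% → Millbrook
Northfield wins each credit group but Millbrook wins overall — the comparison reverses. Northfield's applications skew toward subprime, which has a lower base rate.

No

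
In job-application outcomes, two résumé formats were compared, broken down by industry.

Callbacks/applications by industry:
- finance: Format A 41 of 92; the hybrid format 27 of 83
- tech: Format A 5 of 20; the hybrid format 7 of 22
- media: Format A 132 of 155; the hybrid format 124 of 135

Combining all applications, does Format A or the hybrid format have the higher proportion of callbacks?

Finance: Format A 41/92 = 44.6%, the hybrid format 27/83 = 32.5% → Format A
Tech: Format A 5/20 = 25.0%, the hybrid format 7/22 = 31.8% → the hybrid format
Media: Format A 132/155 = 85.2%, the hybrid format 124/135 = 91.9% → the hybrid format
Overall: Format A 178/267 = 66.7%, the hybrid format 158/240 = 65.8% → Format A
(Neither sweeps every industry group, but Format A has the higher pooled rate.)

Format A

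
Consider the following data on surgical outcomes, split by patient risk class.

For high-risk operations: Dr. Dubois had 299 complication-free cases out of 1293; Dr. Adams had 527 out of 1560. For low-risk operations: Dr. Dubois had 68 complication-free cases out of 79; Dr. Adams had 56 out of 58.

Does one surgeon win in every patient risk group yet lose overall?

No

High-risk: Dr. Dubois 299/1293 = 23.1%, Dr. Adams 527/1560 = 33.8% → Dr. Adams
Low-risk: Dr. Dubois 68/79 = 86.1%, Dr. Adams 56/58 = 96.6% → Dr. Adams
Overall: Dr. Dubois 367/1372 = 26.7%, Dr. Adams 583/1618 = 36.0% → Dr. Adams
Dr. Adams wins overall and in every patient risk group — no reversal.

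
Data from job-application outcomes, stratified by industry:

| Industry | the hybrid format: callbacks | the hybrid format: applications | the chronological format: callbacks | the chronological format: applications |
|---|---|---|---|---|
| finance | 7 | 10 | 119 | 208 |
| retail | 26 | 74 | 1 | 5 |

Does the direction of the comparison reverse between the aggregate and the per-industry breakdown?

Finance: the hybrid format 7/10 = 70.0%, the chronological format 119/208 = 57.2% → the hybrid format
Retail: the hybrid format 26/74 = 35.1%, the chronological format 1/5 = 20.0% → the hybrid format
Overall: the hybrid format 33/84 = 39.3%, the chronological format 120/213 = 56.3% → the chronological format
The hybrid format wins each industry group but the chronological format wins overall — the comparison reverses. The hybrid format's applications skew toward retail, which has a lower base rate.

Yes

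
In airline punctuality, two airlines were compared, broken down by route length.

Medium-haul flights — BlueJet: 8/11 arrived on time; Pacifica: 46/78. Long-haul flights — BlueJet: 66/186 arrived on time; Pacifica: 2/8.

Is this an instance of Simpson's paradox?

Yes

Medium-haul: BlueJet 8/11 = 72.7%, Pacifica 46/78 = 59.0% → BlueJet
Long-haul: BlueJet 66/186 = 35.5%, Pacifica 2/8 = 25.0% → BlueJet
Overall: BlueJet 74/197 = 37.6%, Pacifica 48/86 = 55.8% → Pacifica
BlueJet wins each route group but Pacifica wins overall — the comparison reverses. BlueJet's flights skew toward long-haul, which has a lower base rate.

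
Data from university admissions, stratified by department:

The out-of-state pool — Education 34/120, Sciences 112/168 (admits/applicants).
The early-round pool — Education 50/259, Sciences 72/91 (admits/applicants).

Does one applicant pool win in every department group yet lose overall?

Education: the out-of-state pool 34/120 = 28.3%, the early-round pool 50/259 = 19.3% → the out-of-state pool
Sciences: the out-of-state pool 112/168 = 66.7%, the early-round pool 72/91 = 79.1% → the early-round pool
Overall: the out-of-state pool 146/288 = 50.7%, the early-round pool 122/350 = 34.9% → the out-of-state pool
Neither sweeps: the out-of-state pool wins 1 of 2 groups, the early-round pool wins 1. The out-of-state pool wins overall but not every group — no Simpson reversal.

No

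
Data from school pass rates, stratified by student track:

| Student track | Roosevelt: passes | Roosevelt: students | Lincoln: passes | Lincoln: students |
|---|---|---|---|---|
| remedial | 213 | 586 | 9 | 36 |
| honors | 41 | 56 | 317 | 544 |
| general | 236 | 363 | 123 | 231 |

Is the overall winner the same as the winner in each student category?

No

Remedial: Roosevelt 213/586 = 36.3%, Lincoln 9/36 = 25.0% → Roosevelt
Honors: Roosevelt 41/56 = 73.2%, Lincoln 317/544 = 58.3% → Roosevelt
General: Roosevelt 236/363 = 65.0%, Lincoln 123/231 = 53.2% → Roosevelt
Overall: Roosevelt 490/1005 = 48.8%, Lincoln 449/811 = 55.4% → Lincoln
Roosevelt wins each student group but Lincoln wins overall — the comparison reverses. Roosevelt's students skew toward remedial, which has a lower base rate.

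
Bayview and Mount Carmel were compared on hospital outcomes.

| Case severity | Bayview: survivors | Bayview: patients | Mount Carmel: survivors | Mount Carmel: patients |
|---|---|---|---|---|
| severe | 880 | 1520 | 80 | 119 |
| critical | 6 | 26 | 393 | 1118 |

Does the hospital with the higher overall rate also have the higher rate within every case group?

No

Severe: Bayview 880/1520 = 57.9%, Mount Carmel 80/119 = 67.2% → Mount Carmel
Critical: Bayview 6/26 = 23.1%, Mount Carmel 393/1118 = 35.2% → Mount Carmel
Overall: Bayview 886/1546 = 57.3%, Mount Carmel 473/1237 = 38.2% → Bayview
Mount Carmel wins each case group but Bayview wins overall — the comparison reverses. Mount Carmel's patients skew toward critical, which has a lower base rate.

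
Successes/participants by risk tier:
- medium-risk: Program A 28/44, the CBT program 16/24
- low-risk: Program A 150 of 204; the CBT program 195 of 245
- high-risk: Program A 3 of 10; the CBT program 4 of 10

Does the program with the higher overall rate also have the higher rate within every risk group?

Medium-risk: Program A 28/44 = 63.6%, the CBT program 16/24 = 66.7% → the CBT program
Low-risk: Program A 150/204 = 73.5%, the CBT program 195/245 = 79.6% → the CBT program
High-risk: Program A 3/10 = 30.0%, the CBT program 4/10 = 40.0% → the CBT program
Overall: Program A 181/258 = 70.2%, the CBT program 215/279 = 77.1% → the CBT program
The CBT program wins overall and in every risk group — no reversal.

Yes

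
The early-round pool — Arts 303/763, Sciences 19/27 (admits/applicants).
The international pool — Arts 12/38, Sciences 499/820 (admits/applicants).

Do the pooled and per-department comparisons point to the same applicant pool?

No

Arts: the early-round pool 303/763 = 39.7%, the international pool 12/38 = 31.6% → the early-round pool
Sciences: the early-round pool 19/27 = 70.4%, the international pool 499/820 = 60.9% → the early-round pool
Overall: the early-round pool 322/790 = 40.8%, the international pool 511/858 = 59.6% → the international pool
The early-round pool wins each department group but the international pool wins overall — the comparison reverses. The early-round pool's applicants skew toward Arts, which has a lower base rate.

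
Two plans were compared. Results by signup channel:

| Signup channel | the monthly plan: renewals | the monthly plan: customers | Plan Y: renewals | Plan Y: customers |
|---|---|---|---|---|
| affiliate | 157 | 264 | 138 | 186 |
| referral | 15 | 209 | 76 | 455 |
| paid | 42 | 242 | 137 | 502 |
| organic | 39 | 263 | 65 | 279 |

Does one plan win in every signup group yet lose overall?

No

Affiliate: the monthly plan 157/264 = 59.5%, Plan Y 138/186 = 74.2% → Plan Y
Referral: the monthly plan 15/209 = 7.2%, Plan Y 76/455 = 16.7% → Plan Y
Paid: the monthly plan 42/242 = 17.4%, Plan Y 137/502 = 27.3% → Plan Y
Organic: the monthly plan 39/263 = 14.8%, Plan Y 65/279 = 23.3% → Plan Y
Overall: the monthly plan 253/978 = 25.9%, Plan Y 416/1422 = 29.3% → Plan Y
Plan Y wins overall and in every signup group — no reversal.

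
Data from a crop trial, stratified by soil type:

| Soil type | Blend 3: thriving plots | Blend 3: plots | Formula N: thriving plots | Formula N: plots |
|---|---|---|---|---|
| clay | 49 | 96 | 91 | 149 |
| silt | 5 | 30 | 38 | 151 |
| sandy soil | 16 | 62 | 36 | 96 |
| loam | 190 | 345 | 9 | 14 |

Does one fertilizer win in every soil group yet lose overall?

Yes

Clay: Blend 3 49/96 = 51.0%, Formula N 91/149 = 61.1% → Formula N
Silt: Blend 3 5/30 = 16.7%, Formula N 38/151 = 25.2% → Formula N
Sandy soil: Blend 3 16/62 = 25.8%, Formula N 36/96 = 37.5% → Formula N
Loam: Blend 3 190/345 = 55.1%, Formula N 9/14 = 64.3% → Formula N
Overall: Blend 3 260/533 = 48.8%, Formula N 174/410 = 42.4% → Blend 3
Formula N wins each soil group but Blend 3 wins overall — the comparison reverses. Formula N's plots skew toward silt, which has a lower base rate.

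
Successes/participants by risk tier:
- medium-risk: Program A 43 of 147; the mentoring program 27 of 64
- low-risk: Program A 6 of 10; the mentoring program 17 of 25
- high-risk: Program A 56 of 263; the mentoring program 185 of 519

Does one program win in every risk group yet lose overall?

Medium-risk: Program A 43/147 = 29.3%, the mentoring program 27/64 = 42.2% → the mentoring program
Low-risk: Program A 6/10 = 60.0%, the mentoring program 17/25 = 68.0% → the mentoring program
High-risk: Program A 56/263 = 21.3%, the mentoring program 185/519 = 35.6% → the mentoring program
Overall: Program A 105/420 = 25.0%, the mentoring program 229/608 = 37.7% → the mentoring program
The mentoring program wins overall and in every risk group — no reversal.

No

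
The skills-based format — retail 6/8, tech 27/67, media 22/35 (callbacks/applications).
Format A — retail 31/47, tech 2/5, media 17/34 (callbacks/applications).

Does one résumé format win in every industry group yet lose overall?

Yes

Retail: the skills-based format 6/8 = 75.0%, Format A 31/47 = 66.0% → the skills-based format
Tech: the skills-based format 27/67 = 40.3%, Format A 2/5 = 40.0% → the skills-based format
Media: the skills-based format 22/35 = 62.9%, Format A 17/34 = 50.0% → the skills-based format
Overall: the skills-based format 55/110 = 50.0%, Format A 50/86 = 58.1% → Format A
The skills-based format wins each industry group but Format A wins overall — the comparison reverses. The skills-based format's applications skew toward tech, which has a lower base rate.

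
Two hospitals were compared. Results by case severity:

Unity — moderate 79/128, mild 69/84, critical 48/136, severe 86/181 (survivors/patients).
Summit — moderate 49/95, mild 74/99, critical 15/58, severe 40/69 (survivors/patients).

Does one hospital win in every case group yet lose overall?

Moderate: Unity 79/128 = 61.7%, Summit 49/95 = 51.6% → Unity
Mild: Unity 69/84 = 82.1%, Summit 74/99 = 74.7% → Unity
Critical: Unity 48/136 = 35.3%, Summit 15/58 = 25.9% → Unity
Severe: Unity 86/181 = 47.5%, Summit 40/69 = 58.0% → Summit
Overall: Unity 282/529 = 53.3%, Summit 178/321 = 55.5% → Summit
Neither sweeps: Unity wins 3 of 4 groups, Summit wins 1. Summit wins overall but not every group — no Simpson reversal.

No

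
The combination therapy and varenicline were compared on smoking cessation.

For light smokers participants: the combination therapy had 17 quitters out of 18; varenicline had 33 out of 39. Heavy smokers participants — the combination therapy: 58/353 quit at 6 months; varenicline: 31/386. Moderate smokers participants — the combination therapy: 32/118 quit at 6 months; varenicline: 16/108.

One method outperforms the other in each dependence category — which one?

the combination therapy

Light smokers: the combination therapy 17/18 = 94.4%, varenicline 33/39 = 84.6% → the combination therapy
Heavy smokers: the combination therapy 58/353 = 16.4%, varenicline 31/386 = 8.0% → the combination therapy
Moderate smokers: the combination therapy 32/118 = 27.1%, varenicline 16/108 = 14.8% → the combination therapy
The combination therapy has the higher rate in all 3 groups.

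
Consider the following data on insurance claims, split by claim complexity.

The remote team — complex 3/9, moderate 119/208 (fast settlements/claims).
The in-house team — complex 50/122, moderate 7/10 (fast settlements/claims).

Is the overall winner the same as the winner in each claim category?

No

Complex: the remote team 3/9 = 33.3%, the in-house team 50/122 = 41.0% → the in-house team
Moderate: the remote team 119/208 = 57.2%, the in-house team 7/10 = 70.0% → the in-house team
Overall: the remote team 122/217 = 56.2%, the in-house team 57/132 = 43.2% → the remote team
The in-house team wins each claim group but the remote team wins overall — the comparison reverses. The in-house team's claims skew toward complex, which has a lower base rate.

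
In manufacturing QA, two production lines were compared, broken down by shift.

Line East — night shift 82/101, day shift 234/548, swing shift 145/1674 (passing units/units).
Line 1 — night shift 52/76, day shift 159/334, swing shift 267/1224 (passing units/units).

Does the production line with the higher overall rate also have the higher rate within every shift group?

Night shift: Line East 82/101 = 81.2%, Line 1 52/76 = 68.4% → Line East
Day shift: Line East 234/548 = 42.7%, Line 1 159/334 = 47.6% → Line 1
Swing shift: Line East 145/1674 = 8.7%, Line 1 267/1224 = 21.8% → Line 1
Overall: Line East 461/2323 = 19.8%, Line 1 478/1634 = 29.3% → Line 1
Neither sweeps: Line East wins 1 of 3 groups, Line 1 wins 2. Line 1 wins overall but not every group — no Simpson reversal.

No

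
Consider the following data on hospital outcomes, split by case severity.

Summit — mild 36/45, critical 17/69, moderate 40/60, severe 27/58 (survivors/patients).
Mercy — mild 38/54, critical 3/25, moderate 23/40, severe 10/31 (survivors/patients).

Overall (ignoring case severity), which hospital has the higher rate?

Summit

Mild: Summit 36/45 = 80.0%, Mercy 38/54 = 70.4% → Summit
Critical: Summit 17/69 = 24.6%, Mercy 3/25 = 12.0% → Summit
Moderate: Summit 40/60 = 66.7%, Mercy 23/40 = 57.5% → Summit
Severe: Summit 27/58 = 46.6%, Mercy 10/31 = 32.3% → Summit
Overall: Summit 120/232 = 51.7%, Mercy 74/150 = 49.3% → Summit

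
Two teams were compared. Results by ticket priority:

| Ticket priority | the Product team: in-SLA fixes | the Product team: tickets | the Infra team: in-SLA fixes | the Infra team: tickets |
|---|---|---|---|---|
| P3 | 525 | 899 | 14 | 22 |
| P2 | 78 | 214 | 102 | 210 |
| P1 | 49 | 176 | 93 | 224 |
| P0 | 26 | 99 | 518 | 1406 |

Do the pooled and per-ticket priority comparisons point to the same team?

P3: the Product team 525/899 = 58.4%, the Infra team 14/22 = 63.6% → the Infra team
P2: the Product team 78/214 = 36.4%, the Infra team 102/210 = 48.6% → the Infra team
P1: the Product team 49/176 = 27.8%, the Infra team 93/224 = 41.5% → the Infra team
P0: the Product team 26/99 = 26.3%, the Infra team 518/1406 = 36.8% → the Infra team
Overall: the Product team 678/1388 = 48.8%, the Infra team 727/1862 = 39.0% → the Product team
The Infra team wins each ticket group but the Product team wins overall — the comparison reverses. The Infra team's tickets skew toward P0, which has a lower base rate.

No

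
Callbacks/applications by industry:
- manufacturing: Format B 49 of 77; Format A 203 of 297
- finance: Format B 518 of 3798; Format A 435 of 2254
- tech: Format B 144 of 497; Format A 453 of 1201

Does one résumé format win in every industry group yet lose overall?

No

Manufacturing: Format B 49/77 = 63.6%, Format A 203/297 = 68.4% → Format A
Finance: Format B 518/3798 = 13.6%, Format A 435/2254 = 19.3% → Format A
Tech: Format B 144/497 = 29.0%, Format A 453/1201 = 37.7% → Format A
Overall: Format B 711/4372 = 16.3%, Format A 1091/3752 = 29.1% → Format A
Format A wins overall and in every industry group — no reversal.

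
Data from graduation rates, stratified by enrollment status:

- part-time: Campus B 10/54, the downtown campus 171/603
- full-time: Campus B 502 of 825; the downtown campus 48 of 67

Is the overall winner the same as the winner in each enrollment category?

No

Part-time: Campus B 10/54 = 18.5%, the downtown campus 171/603 = 28.4% → the downtown campus
Full-time: Campus B 502/825 = 60.8%, the downtown campus 48/67 = 71.6% → the downtown campus
Overall: Campus B 512/879 = 58.2%, the downtown campus 219/670 = 32.7% → Campus B
The downtown campus wins each enrollment group but Campus B wins overall — the comparison reverses. The downtown campus's students skew toward part-time, which has a lower base rate.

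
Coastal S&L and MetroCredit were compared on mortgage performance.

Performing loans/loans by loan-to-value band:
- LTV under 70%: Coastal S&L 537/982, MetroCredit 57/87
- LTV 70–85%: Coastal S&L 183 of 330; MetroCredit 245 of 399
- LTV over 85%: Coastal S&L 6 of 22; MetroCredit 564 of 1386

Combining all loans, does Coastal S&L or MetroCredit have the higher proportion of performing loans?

Coastal S&L

LTV under 70%: Coastal S&L 537/982 = 54.7%, MetroCredit 57/87 = 65.5% → MetroCredit
LTV 70–85%: Coastal S&L 183/330 = 55.5%, MetroCredit 245/399 = 61.4% → MetroCredit
LTV over 85%: Coastal S&L 6/22 = 27.3%, MetroCredit 564/1386 = 40.7% → MetroCredit
Overall: Coastal S&L 726/1334 = 54.4%, MetroCredit 866/1872 = 46.3% → Coastal S&L
(MetroCredit wins every loan-to-value group but Coastal S&L wins overall — MetroCredit's loans skew toward the low-rate LTV over 85% group.)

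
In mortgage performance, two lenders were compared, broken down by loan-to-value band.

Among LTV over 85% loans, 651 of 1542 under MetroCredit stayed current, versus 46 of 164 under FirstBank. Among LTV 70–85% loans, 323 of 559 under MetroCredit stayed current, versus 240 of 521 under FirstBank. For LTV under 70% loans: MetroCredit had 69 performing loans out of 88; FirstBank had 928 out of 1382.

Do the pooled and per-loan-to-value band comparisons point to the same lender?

No

LTV over 85%: MetroCredit 651/1542 = 42.2%, FirstBank 46/164 = 28.0% → MetroCredit
LTV 70–85%: MetroCredit 323/559 = 57.8%, FirstBank 240/521 = 46.1% → MetroCredit
LTV under 70%: MetroCredit 69/88 = 78.4%, FirstBank 928/1382 = 67.1% → MetroCredit
Overall: MetroCredit 1043/2189 = 47.6%, FirstBank 1214/2067 = 58.7% → FirstBank
MetroCredit wins each loan-to-value group but FirstBank wins overall — the comparison reverses. MetroCredit's loans skew toward LTV over 85%, which has a lower base rate.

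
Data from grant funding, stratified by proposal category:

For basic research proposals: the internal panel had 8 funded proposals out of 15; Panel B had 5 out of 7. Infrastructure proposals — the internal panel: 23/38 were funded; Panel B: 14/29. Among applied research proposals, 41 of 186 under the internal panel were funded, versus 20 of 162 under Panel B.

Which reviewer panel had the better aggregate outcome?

the internal panel

Basic research: the internal panel 8/15 = 53.3%, Panel B 5/7 = 71.4% → Panel B
Infrastructure: the internal panel 23/38 = 60.5%, Panel B 14/29 = 48.3% → the internal panel
Applied research: the internal panel 41/186 = 22.0%, Panel B 20/162 = 12.3% → the internal panel
Overall: the internal panel 72/239 = 30.1%, Panel B 39/198 = 19.7% → the internal panel
(Neither sweeps every proposal group, but the internal panel has the higher pooled rate.)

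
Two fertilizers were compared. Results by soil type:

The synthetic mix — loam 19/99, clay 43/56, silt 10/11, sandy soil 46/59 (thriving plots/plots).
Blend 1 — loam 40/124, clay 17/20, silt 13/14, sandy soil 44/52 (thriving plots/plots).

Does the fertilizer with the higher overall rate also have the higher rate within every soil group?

Yes

Loam: the synthetic mix 19/99 = 19.2%, Blend 1 40/124 = 32.3% → Blend 1
Clay: the synthetic mix 43/56 = 76.8%, Blend 1 17/20 = 85.0% → Blend 1
Silt: the synthetic mix 10/11 = 90.9%, Blend 1 13/14 = 92.9% → Blend 1
Sandy soil: the synthetic mix 46/59 = 78.0%, Blend 1 44/52 = 84.6% → Blend 1
Overall: the synthetic mix 118/225 = 52.4%, Blend 1 114/210 = 54.3% → Blend 1
Blend 1 wins overall and in every soil group — no reversal.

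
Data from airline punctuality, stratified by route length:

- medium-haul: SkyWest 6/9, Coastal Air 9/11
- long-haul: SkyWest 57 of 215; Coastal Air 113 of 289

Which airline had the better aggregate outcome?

Coastal Air

Medium-haul: SkyWest 6/9 = 66.7%, Coastal Air 9/11 = 81.8% → Coastal Air
Long-haul: SkyWest 57/215 = 26.5%, Coastal Air 113/289 = 39.1% → Coastal Air
Overall: SkyWest 63/224 = 28.1%, Coastal Air 122/300 = 40.7% → Coastal Air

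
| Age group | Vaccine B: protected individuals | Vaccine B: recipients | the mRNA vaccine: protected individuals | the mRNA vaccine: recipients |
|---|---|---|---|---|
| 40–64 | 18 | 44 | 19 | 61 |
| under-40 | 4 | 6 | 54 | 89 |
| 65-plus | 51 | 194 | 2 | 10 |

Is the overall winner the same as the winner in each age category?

No

40–64: Vaccine B 18/44 = 40.9%, the mRNA vaccine 19/61 = 31.1% → Vaccine B
Under-40: Vaccine B 4/6 = 66.7%, the mRNA vaccine 54/89 = 60.7% → Vaccine B
65-plus: Vaccine B 51/194 = 26.3%, the mRNA vaccine 2/10 = 20.0% → Vaccine B
Overall: Vaccine B 73/244 = 29.9%, the mRNA vaccine 75/160 = 46.9% → the mRNA vaccine
Vaccine B wins each age group but the mRNA vaccine wins overall — the comparison reverses. Vaccine B's recipients skew toward 65-plus, which has a lower base rate.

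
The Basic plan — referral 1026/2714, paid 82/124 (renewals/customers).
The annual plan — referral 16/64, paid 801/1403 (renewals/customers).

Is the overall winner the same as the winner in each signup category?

Referral: the Basic plan 1026/2714 = 37.8%, the annual plan 16/64 = 25.0% → the Basic plan
Paid: the Basic plan 82/124 = 66.1%, the annual plan 801/1403 = 57.1% → the Basic plan
Overall: the Basic plan 1108/2838 = 39.0%, the annual plan 817/1467 = 55.7% → the annual plan
The Basic plan wins each signup group but the annual plan wins overall — the comparison reverses. The Basic plan's customers skew toward referral, which has a lower base rate.

No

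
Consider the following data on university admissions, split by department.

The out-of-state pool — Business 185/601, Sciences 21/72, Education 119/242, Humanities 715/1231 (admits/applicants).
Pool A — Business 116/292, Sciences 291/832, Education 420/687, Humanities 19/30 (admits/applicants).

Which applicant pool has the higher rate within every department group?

Business: the out-of-state pool 185/601 = 30.8%, Pool A 116/292 = 39.7% → Pool A
Sciences: the out-of-state pool 21/72 = 29.2%, Pool A 291/832 = 35.0% → Pool A
Education: the out-of-state pool 119/242 = 49.2%, Pool A 420/687 = 61.1% → Pool A
Humanities: the out-of-state pool 715/1231 = 58.1%, Pool A 19/30 = 63.3% → Pool A
Pool A has the higher rate in all 4 groups.

Pool A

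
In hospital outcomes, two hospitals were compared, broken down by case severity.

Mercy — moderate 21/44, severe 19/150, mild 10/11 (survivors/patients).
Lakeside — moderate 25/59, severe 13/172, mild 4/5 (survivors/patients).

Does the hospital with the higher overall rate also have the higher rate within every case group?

Yes

Moderate: Mercy 21/44 = 47.7%, Lakeside 25/59 = 42.4% → Mercy
Severe: Mercy 19/150 = 12.7%, Lakeside 13/172 = 7.6% → Mercy
Mild: Mercy 10/11 = 90.9%, Lakeside 4/5 = 80.0% → Mercy
Overall: Mercy 50/205 = 24.4%, Lakeside 42/236 = 17.8% → Mercy
Mercy wins overall and in every case group — no reversal.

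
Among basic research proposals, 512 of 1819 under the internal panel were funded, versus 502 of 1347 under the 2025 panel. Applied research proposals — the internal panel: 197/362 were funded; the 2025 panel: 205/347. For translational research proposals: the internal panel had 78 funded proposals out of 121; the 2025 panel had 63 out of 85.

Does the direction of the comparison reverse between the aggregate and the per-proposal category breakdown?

No

Basic research: the internal panel 512/1819 = 28.1%, the 2025 panel 502/1347 = 37.3% → the 2025 panel
Applied research: the internal panel 197/362 = 54.4%, the 2025 panel 205/347 = 59.1% → the 2025 panel
Translational research: the internal panel 78/121 = 64.5%, the 2025 panel 63/85 = 74.1% → the 2025 panel
Overall: the internal panel 787/2302 = 34.2%, the 2025 panel 770/1779 = 43.3% → the 2025 panel
The 2025 panel wins overall and in every proposal group — no reversal.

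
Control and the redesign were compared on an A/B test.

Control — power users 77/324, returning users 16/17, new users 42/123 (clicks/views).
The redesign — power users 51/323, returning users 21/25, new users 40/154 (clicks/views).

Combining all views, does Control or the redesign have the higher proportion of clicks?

Power users: Control 77/324 = 23.8%, the redesign 51/323 = 15.8% → Control
Returning users: Control 16/17 = 94.1%, the redesign 21/25 = 84.0% → Control
New users: Control 42/123 = 34.1%, the redesign 40/154 = 26.0% → Control
Overall: Control 135/464 = 29.1%, the redesign 112/502 = 22.3% → Control

Control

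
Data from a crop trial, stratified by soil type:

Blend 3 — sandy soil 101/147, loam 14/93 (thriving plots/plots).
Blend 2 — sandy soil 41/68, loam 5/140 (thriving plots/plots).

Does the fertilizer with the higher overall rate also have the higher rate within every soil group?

Sandy soil: Blend 3 101/147 = 68.7%, Blend 2 41/68 = 60.3% → Blend 3
Loam: Blend 3 14/93 = 15.1%, Blend 2 5/140 = 3.6% → Blend 3
Overall: Blend 3 115/240 = 47.9%, Blend 2 46/208 = 22.1% → Blend 3
Blend 3 wins overall and in every soil group — no reversal.

Yes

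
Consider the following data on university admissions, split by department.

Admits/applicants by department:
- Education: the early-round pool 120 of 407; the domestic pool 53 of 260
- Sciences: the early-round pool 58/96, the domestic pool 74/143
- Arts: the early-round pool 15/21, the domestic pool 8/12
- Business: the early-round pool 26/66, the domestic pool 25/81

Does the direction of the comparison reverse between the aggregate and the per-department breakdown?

Education: the early-round pool 120/407 = 29.5%, the domestic pool 53/260 = 20.4% → the early-round pool
Sciences: the early-round pool 58/96 = 60.4%, the domestic pool 74/143 = 51.7% → the early-round pool
Arts: the early-round pool 15/21 = 71.4%, the domestic pool 8/12 = 66.7% → the early-round pool
Business: the early-round pool 26/66 = 39.4%, the domestic pool 25/81 = 30.9% → the early-round pool
Overall: the early-round pool 219/590 = 37.1%, the domestic pool 160/496 = 32.3% → the early-round pool
The early-round pool wins overall and in every department group — no reversal.

No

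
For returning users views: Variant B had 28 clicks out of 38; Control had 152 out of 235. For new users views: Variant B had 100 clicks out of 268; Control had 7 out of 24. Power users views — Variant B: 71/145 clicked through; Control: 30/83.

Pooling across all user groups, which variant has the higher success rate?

Returning users: Variant B 28/38 = 73.7%, Control 152/235 = 64.7% → Variant B
New users: Variant B 100/268 = 37.3%, Control 7/24 = 29.2% → Variant B
Power users: Variant B 71/145 = 49.0%, Control 30/83 = 36.1% → Variant B
Overall: Variant B 199/451 = 44.1%, Control 189/342 = 55.3% → Control
(Variant B wins every user group but Control wins overall — Variant B's views skew toward the low-rate new users group.)

Control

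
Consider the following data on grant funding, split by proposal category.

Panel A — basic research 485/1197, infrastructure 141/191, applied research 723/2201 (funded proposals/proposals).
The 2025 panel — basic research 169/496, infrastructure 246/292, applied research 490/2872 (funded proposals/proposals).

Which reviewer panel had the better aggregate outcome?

Basic research: Panel A 485/1197 = 40.5%, the 2025 panel 169/496 = 34.1% → Panel A
Infrastructure: Panel A 141/191 = 73.8%, the 2025 panel 246/292 = 84.2% → the 2025 panel
Applied research: Panel A 723/2201 = 32.8%, the 2025 panel 490/2872 = 17.1% → Panel A
Overall: Panel A 1349/3589 = 37.6%, the 2025 panel 905/3660 = 24.7% → Panel A
(Neither sweeps every proposal group, but Panel A has the higher pooled rate.)

Panel A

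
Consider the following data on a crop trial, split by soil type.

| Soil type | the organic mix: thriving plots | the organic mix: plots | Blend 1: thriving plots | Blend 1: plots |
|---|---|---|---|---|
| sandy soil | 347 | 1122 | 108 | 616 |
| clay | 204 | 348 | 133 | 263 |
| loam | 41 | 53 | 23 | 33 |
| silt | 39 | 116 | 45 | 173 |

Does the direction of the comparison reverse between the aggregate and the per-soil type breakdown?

Sandy soil: the organic mix 347/1122 = 30.9%, Blend 1 108/616 = 17.5% → the organic mix
Clay: the organic mix 204/348 = 58.6%, Blend 1 133/263 = 50.6% → the organic mix
Loam: the organic mix 41/53 = 77.4%, Blend 1 23/33 = 69.7% → the organic mix
Silt: the organic mix 39/116 = 33.6%, Blend 1 45/173 = 26.0% → the organic mix
Overall: the organic mix 631/1639 = 38.5%, Blend 1 309/1085 = 28.5% → the organic mix
The organic mix wins overall and in every soil group — no reversal.

No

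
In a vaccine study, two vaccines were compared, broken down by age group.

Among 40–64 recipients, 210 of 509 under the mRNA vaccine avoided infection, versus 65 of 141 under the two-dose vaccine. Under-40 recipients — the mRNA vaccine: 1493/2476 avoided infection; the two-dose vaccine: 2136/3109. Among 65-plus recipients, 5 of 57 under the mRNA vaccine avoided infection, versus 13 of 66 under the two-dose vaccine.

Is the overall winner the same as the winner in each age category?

Yes

40–64: the mRNA vaccine 210/509 = 41.3%, the two-dose vaccine 65/141 = 46.1% → the two-dose vaccine
Under-40: the mRNA vaccine 1493/2476 = 60.3%, the two-dose vaccine 2136/3109 = 68.7% → the two-dose vaccine
65-plus: the mRNA vaccine 5/57 = 8.8%, the two-dose vaccine 13/66 = 19.7% → the two-dose vaccine
Overall: the mRNA vaccine 1708/3042 = 56.1%, the two-dose vaccine 2214/3316 = 66.8% → the two-dose vaccine
The two-dose vaccine wins overall and in every age group — no reversal.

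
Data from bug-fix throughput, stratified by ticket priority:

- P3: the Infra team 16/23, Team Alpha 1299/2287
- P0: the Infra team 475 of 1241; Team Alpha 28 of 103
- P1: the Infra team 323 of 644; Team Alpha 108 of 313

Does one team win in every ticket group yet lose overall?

P3: the Infra team 16/23 = 69.6%, Team Alpha 1299/2287 = 56.8% → the Infra team
P0: the Infra team 475/1241 = 38.3%, Team Alpha 28/103 = 27.2% → the Infra team
P1: the Infra team 323/644 = 50.2%, Team Alpha 108/313 = 34.5% → the Infra team
Overall: the Infra team 814/1908 = 42.7%, Team Alpha 1435/2703 = 53.1% → Team Alpha
The Infra team wins each ticket group but Team Alpha wins overall — the comparison reverses. The Infra team's tickets skew toward P0, which has a lower base rate.

Yes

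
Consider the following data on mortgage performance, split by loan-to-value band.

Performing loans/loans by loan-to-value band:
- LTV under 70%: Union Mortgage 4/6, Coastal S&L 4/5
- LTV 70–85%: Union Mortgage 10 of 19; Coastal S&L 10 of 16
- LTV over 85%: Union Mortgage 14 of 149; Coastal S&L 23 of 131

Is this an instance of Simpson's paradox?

LTV under 70%: Union Mortgage 4/6 = 66.7%, Coastal S&L 4/5 = 80.0% → Coastal S&L
LTV 70–85%: Union Mortgage 10/19 = 52.6%, Coastal S&L 10/16 = 62.5% → Coastal S&L
LTV over 85%: Union Mortgage 14/149 = 9.4%, Coastal S&L 23/131 = 17.6% → Coastal S&L
Overall: Union Mortgage 28/174 = 16.1%, Coastal S&L 37/152 = 24.3% → Coastal S&L
Coastal S&L wins overall and in every loan-to-value group — no reversal.

No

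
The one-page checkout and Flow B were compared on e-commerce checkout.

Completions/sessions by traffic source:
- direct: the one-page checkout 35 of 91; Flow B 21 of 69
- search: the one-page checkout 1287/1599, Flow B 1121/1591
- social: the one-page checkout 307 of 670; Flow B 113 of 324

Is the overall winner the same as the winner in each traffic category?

Yes

Direct: the one-page checkout 35/91 = 38.5%, Flow B 21/69 = 30.4% → the one-page checkout
Search: the one-page checkout 1287/1599 = 80.5%, Flow B 1121/1591 = 70.5% → the one-page checkout
Social: the one-page checkout 307/670 = 45.8%, Flow B 113/324 = 34.9% → the one-page checkout
Overall: the one-page checkout 1629/2360 = 69.0%, Flow B 1255/1984 = 63.3% → the one-page checkout
The one-page checkout wins overall and in every traffic group — no reversal.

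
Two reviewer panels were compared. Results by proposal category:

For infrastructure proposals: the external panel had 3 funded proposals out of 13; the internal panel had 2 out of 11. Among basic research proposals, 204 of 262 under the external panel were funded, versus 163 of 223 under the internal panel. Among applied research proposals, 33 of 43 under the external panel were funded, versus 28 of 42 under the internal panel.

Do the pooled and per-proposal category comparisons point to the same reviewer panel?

Yes

Infrastructure: the external panel 3/13 = 23.1%, the internal panel 2/11 = 18.2% → the external panel
Basic research: the external panel 204/262 = 77.9%, the internal panel 163/223 = 73.1% → the external panel
Applied research: the external panel 33/43 = 76.7%, the internal panel 28/42 = 66.7% → the external panel
Overall: the external panel 240/318 = 75.5%, the internal panel 193/276 = 69.9% → the external panel
The external panel wins overall and in every proposal group — no reversal.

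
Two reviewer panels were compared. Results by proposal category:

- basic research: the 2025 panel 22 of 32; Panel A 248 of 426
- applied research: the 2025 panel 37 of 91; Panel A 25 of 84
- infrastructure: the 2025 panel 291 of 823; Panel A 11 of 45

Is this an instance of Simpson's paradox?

Yes

Basic research: the 2025 panel 22/32 = 68.8%, Panel A 248/426 = 58.2% → the 2025 panel
Applied research: the 2025 panel 37/91 = 40.7%, Panel A 25/84 = 29.8% → the 2025 panel
Infrastructure: the 2025 panel 291/823 = 35.4%, Panel A 11/45 = 24.4% → the 2025 panel
Overall: the 2025 panel 350/946 = 37.0%, Panel A 284/555 = 51.2% → Panel A
The 2025 panel wins each proposal group but Panel A wins overall — the comparison reverses. The 2025 panel's proposals skew toward infrastructure, which has a lower base rate.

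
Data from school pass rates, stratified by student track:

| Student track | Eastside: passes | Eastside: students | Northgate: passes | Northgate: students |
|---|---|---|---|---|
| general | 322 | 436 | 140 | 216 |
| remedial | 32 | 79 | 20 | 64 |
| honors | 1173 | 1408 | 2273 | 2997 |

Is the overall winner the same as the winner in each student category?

General: Eastside 322/436 = 73.9%, Northgate 140/216 = 64.8% → Eastside
Remedial: Eastside 32/79 = 40.5%, Northgate 20/64 = 31.2% → Eastside
Honors: Eastside 1173/1408 = 83.3%, Northgate 2273/2997 = 75.8% → Eastside
Overall: Eastside 1527/1923 = 79.4%, Northgate 2433/3277 = 74.2% → Eastside
Eastside wins overall and in every student group — no reversal.

Yes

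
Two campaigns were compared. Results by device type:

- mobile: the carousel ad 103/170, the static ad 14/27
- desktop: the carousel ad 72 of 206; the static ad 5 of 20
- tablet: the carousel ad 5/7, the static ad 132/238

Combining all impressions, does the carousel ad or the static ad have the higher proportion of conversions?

the static ad

Mobile: the carousel ad 103/170 = 60.6%, the static ad 14/27 = 51.9% → the carousel ad
Desktop: the carousel ad 72/206 = 35.0%, the static ad 5/20 = 25.0% → the carousel ad
Tablet: the carousel ad 5/7 = 71.4%, the static ad 132/238 = 55.5% → the carousel ad
Overall: the carousel ad 180/383 = 47.0%, the static ad 151/285 = 53.0% → the static ad
(The carousel ad wins every device group but the static ad wins overall — the carousel ad's impressions skew toward the low-rate desktop group.)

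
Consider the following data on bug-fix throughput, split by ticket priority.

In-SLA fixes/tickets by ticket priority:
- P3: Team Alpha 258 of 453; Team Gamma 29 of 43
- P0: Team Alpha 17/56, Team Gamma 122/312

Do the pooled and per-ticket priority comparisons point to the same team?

No

P3: Team Alpha 258/453 = 57.0%, Team Gamma 29/43 = 67.4% → Team Gamma
P0: Team Alpha 17/56 = 30.4%, Team Gamma 122/312 = 39.1% → Team Gamma
Overall: Team Alpha 275/509 = 54.0%, Team Gamma 151/355 = 42.5% → Team Alpha
Team Gamma wins each ticket group but Team Alpha wins overall — the comparison reverses. Team Gamma's tickets skew toward P0, which has a lower base rate.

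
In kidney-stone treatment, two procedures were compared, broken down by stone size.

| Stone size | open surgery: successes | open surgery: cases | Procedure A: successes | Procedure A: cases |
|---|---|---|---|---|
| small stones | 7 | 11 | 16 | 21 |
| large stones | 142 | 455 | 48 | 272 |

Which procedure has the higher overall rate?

open surgery

Small stones: open surgery 7/11 = 63.6%, Procedure A 16/21 = 76.2% → Procedure A
Large stones: open surgery 142/455 = 31.2%, Procedure A 48/272 = 17.6% → open surgery
Overall: open surgery 149/466 = 32.0%, Procedure A 64/293 = 21.8% → open surgery
(Neither sweeps every stone group, but open surgery has the higher pooled rate.)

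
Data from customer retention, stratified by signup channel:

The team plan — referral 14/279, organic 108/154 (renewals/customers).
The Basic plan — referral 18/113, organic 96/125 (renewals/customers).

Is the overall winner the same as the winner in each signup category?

Yes

Referral: the team plan 14/279 = 5.0%, the Basic plan 18/113 = 15.9% → the Basic plan
Organic: the team plan 108/154 = 70.1%, the Basic plan 96/125 = 76.8% → the Basic plan
Overall: the team plan 122/433 = 28.2%, the Basic plan 114/238 = 47.9% → the Basic plan
The Basic plan wins overall and in every signup group — no reversal.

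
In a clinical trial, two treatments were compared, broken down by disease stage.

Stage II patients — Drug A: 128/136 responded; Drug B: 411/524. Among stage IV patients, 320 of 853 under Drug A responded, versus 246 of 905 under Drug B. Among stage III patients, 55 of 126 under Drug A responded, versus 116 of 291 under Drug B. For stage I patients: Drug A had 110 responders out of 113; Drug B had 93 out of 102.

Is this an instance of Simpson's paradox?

No

Stage II: Drug A 128/136 = 94.1%, Drug B 411/524 = 78.4% → Drug A
Stage IV: Drug A 320/853 = 37.5%, Drug B 246/905 = 27.2% → Drug A
Stage III: Drug A 55/126 = 43.7%, Drug B 116/291 = 39.9% → Drug A
Stage I: Drug A 110/113 = 97.3%, Drug B 93/102 = 91.2% → Drug A
Overall: Drug A 613/1228 = 49.9%, Drug B 866/1822 = 47.5% → Drug A
Drug A wins overall and in every disease group — no reversal.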